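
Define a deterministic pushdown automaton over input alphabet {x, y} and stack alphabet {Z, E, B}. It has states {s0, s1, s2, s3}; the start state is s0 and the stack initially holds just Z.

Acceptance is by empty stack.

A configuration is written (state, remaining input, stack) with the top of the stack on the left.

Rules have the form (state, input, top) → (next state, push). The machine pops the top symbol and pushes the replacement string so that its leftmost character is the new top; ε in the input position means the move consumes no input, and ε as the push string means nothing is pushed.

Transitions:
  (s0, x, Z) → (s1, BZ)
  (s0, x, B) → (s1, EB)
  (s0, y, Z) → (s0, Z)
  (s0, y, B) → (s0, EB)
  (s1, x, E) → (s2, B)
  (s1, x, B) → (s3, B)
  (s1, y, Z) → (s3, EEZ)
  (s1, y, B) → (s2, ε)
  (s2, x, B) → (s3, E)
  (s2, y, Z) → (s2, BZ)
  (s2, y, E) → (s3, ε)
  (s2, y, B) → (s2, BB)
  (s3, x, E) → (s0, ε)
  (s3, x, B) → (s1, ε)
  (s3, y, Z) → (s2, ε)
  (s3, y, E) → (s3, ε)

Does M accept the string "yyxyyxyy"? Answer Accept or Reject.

Accept

(s0, yyxyyxyy, Z) ⊢ (s0, yxyyxyy, Z) ⊢ (s0, xyyxyy, Z) ⊢ (s1, yyxyy, BZ) ⊢ (s2, yxyy, Z) ⊢ (s2, xyy, BZ) ⊢ (s3, yy, EZ) ⊢ (s3, y, Z) ⊢ (s2, ε, ε)
All input consumed and the stack is empty.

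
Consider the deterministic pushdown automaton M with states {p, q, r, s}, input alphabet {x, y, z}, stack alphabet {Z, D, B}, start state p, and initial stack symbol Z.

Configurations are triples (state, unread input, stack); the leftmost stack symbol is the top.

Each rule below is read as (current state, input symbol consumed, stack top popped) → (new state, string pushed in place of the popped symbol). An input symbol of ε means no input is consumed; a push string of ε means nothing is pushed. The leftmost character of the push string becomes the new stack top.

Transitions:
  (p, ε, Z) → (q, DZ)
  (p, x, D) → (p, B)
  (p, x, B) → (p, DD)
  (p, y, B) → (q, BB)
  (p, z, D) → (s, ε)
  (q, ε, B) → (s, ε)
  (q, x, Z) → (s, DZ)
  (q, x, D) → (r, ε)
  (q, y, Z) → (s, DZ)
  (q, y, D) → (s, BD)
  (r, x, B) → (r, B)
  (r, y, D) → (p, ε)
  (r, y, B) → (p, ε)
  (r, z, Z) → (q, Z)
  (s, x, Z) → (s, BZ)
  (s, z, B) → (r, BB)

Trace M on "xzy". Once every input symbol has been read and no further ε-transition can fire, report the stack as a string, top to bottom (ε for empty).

(p, xzy, Z) ⊢ (q, xzy, DZ) ⊢ (r, zy, Z) ⊢ (q, y, Z) ⊢ (s, ε, DZ)
All input consumed in state s with stack DZ.

DZ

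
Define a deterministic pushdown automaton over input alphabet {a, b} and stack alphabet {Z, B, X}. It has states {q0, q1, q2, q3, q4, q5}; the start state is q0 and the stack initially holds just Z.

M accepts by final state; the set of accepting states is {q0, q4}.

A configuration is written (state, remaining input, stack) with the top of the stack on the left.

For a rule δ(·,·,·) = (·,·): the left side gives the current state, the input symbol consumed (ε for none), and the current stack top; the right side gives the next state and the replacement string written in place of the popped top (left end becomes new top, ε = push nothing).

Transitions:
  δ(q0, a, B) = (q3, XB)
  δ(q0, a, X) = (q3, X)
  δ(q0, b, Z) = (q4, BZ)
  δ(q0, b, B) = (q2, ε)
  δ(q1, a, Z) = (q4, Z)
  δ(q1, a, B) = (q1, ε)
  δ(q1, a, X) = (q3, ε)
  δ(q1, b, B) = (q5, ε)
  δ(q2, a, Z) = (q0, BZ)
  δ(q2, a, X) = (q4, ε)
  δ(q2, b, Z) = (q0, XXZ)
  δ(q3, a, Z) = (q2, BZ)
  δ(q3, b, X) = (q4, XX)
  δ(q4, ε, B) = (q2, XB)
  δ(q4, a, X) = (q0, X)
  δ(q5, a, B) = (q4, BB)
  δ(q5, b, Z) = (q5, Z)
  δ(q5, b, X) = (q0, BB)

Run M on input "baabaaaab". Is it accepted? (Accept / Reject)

Reject

(q0, baabaaaab, Z) ⊢ (q4, aabaaaab, BZ) ⊢ (q2, aabaaaab, XBZ) ⊢ (q4, abaaaab, BZ) ⊢ (q2, abaaaab, XBZ) ⊢ (q4, baaaab, BZ) ⊢ (q2, baaaab, XBZ)
No transition applies at (q2, baaaab, XBZ); input not fully consumed.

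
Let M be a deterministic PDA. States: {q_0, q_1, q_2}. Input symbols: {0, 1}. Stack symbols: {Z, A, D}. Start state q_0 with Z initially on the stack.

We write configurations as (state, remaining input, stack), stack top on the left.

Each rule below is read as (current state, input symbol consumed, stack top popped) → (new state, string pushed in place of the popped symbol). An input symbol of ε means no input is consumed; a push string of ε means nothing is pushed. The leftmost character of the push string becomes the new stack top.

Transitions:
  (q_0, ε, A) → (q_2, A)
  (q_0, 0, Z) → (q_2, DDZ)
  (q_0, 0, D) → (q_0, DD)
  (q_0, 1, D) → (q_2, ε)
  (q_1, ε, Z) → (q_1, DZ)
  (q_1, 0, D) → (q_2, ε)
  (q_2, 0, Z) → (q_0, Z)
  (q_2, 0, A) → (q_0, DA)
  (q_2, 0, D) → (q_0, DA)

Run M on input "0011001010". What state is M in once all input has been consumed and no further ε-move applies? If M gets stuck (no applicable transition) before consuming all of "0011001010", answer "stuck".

stuck

(q_0, 0011001010, Z) ⊢ (q_2, 011001010, DDZ) ⊢ (q_0, 11001010, DADZ) ⊢ (q_2, 1001010, ADZ)
No transition for (q_2, 1, top A); M blocks with input 1001010 remaining.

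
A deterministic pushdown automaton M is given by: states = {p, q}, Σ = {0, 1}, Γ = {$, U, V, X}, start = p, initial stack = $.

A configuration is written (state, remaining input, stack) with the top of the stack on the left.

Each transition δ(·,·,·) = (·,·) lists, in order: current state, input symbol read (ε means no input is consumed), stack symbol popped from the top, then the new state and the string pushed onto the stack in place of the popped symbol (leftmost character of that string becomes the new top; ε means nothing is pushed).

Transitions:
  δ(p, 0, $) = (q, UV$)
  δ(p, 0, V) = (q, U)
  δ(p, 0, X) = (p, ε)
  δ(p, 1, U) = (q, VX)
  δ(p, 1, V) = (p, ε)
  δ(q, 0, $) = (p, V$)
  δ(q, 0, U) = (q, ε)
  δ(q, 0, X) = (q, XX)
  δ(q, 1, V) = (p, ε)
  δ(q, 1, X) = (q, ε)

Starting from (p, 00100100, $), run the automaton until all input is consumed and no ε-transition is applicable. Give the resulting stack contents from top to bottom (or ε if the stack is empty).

(p, 00100100, $)
  read 0, top $: go to q, push UV$ → (q, 0100100, UV$)
  read 0, top U: go to q, push ε → (q, 100100, V$)
  read 1, top V: go to p, push ε → (p, 00100, $)
  read 0, top $: go to q, push UV$ → (q, 0100, UV$)
  read 0, top U: go to q, push ε → (q, 100, V$)
  read 1, top V: go to p, push ε → (p, 00, $)
  read 0, top $: go to q, push UV$ → (q, 0, UV$)
  read 0, top U: go to q, push ε → (q, ε, V$)
All input consumed in state q with stack V$.

V$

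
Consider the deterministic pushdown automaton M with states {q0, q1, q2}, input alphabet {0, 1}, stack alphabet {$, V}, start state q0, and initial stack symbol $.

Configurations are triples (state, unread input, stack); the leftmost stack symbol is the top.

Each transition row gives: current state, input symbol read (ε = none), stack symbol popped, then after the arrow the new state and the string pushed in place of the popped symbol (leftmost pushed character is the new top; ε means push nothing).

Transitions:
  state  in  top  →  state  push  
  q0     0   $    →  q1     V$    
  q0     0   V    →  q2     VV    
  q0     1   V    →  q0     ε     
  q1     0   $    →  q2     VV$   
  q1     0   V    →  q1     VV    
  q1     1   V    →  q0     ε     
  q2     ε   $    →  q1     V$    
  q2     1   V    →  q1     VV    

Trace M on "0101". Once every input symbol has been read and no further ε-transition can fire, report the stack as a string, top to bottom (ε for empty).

$

(q0, 0101, $)
  read 0, top $: go to q1, push V$ → (q1, 101, V$)
  read 1, top V: go to q0, push ε → (q0, 01, $)
  read 0, top $: go to q1, push V$ → (q1, 1, V$)
  read 1, top V: go to q0, push ε → (q0, ε, $)
All input consumed in state q0 with stack $.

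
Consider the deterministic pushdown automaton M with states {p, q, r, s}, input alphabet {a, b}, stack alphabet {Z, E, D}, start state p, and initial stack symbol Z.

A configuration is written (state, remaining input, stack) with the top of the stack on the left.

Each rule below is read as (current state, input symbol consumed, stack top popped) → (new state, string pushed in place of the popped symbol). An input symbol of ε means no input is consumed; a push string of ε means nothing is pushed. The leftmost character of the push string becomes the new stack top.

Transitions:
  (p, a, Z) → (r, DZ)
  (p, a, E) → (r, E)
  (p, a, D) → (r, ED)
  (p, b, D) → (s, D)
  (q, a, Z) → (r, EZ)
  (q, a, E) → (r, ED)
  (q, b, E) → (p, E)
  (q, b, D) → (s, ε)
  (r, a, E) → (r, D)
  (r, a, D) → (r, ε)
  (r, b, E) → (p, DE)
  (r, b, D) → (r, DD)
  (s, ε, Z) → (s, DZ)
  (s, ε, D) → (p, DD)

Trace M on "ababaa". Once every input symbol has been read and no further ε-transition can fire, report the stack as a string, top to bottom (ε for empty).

(p, ababaa, Z)
  read a, top Z: go to r, push DZ → (r, babaa, DZ)
  read b, top D: go to r, push DD → (r, abaa, DDZ)
  read a, top D: go to r, push ε → (r, baa, DZ)
  read b, top D: go to r, push DD → (r, aa, DDZ)
  read a, top D: go to r, push ε → (r, a, DZ)
  read a, top D: go to r, push ε → (r, ε, Z)
All input consumed in state r with stack Z.

Z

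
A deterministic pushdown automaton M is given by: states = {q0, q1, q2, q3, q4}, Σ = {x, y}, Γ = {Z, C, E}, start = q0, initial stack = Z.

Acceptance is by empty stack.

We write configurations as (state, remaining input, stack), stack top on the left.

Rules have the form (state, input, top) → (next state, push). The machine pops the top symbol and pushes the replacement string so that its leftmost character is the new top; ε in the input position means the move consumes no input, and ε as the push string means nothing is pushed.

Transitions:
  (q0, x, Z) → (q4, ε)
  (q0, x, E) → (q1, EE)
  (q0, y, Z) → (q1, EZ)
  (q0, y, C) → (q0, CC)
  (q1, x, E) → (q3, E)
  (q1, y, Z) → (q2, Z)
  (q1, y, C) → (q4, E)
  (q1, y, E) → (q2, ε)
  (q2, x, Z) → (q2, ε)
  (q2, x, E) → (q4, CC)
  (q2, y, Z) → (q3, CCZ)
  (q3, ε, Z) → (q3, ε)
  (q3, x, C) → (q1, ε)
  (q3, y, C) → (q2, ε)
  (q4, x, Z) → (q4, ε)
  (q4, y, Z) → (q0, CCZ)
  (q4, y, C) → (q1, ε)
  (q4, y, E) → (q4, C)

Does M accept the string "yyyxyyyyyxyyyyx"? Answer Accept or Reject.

(q0, yyyxyyyyyxyyyyx, Z)
  read y, top Z: go to q1, push EZ → (q1, yyxyyyyyxyyyyx, EZ)
  read y, top E: go to q2, push ε → (q2, yxyyyyyxyyyyx, Z)
  read y, top Z: go to q3, push CCZ → (q3, xyyyyyxyyyyx, CCZ)
  read x, top C: go to q1, push ε → (q1, yyyyyxyyyyx, CZ)
  read y, top C: go to q4, push E → (q4, yyyyxyyyyx, EZ)
  read y, top E: go to q4, push C → (q4, yyyxyyyyx, CZ)
  read y, top C: go to q1, push ε → (q1, yyxyyyyx, Z)
  read y, top Z: go to q2, push Z → (q2, yxyyyyx, Z)
  read y, top Z: go to q3, push CCZ → (q3, xyyyyx, CCZ)
  read x, top C: go to q1, push ε → (q1, yyyyx, CZ)
  read y, top C: go to q4, push E → (q4, yyyx, EZ)
  read y, top E: go to q4, push C → (q4, yyx, CZ)
  read y, top C: go to q1, push ε → (q1, yx, Z)
  read y, top Z: go to q2, push Z → (q2, x, Z)
  read x, top Z: go to q2, push ε → (q2, ε, ε)
All input consumed and the stack is empty.

Accept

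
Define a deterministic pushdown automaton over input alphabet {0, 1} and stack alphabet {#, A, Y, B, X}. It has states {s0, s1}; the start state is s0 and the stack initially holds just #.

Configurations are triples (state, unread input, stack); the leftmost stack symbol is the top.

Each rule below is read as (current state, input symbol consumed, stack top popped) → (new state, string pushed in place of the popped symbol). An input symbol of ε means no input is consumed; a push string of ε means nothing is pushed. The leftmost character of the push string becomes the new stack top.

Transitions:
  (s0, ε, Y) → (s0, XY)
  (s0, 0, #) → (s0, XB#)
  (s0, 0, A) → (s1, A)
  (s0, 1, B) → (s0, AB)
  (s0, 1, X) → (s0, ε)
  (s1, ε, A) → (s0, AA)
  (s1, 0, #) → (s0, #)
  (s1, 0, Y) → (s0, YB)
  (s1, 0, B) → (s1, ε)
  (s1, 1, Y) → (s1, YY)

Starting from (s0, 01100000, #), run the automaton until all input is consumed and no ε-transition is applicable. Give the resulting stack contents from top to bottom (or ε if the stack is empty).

(s0, 01100000, #)
  read 0, top #: go to s0, push XB# → (s0, 1100000, XB#)
  read 1, top X: go to s0, push ε → (s0, 100000, B#)
  read 1, top B: go to s0, push AB → (s0, 00000, AB#)
  read 0, top A: go to s1, push A → (s1, 0000, AB#)
  ε-move, top A: go to s0, push AA → (s0, 0000, AAB#)
  read 0, top A: go to s1, push A → (s1, 000, AAB#)
  ε-move, top A: go to s0, push AA → (s0, 000, AAAB#)
  read 0, top A: go to s1, push A → (s1, 00, AAAB#)
  ε-move, top A: go to s0, push AA → (s0, 00, AAAAB#)
  read 0, top A: go to s1, push A → (s1, 0, AAAAB#)
  ε-move, top A: go to s0, push AA → (s0, 0, AAAAAB#)
  read 0, top A: go to s1, push A → (s1, ε, AAAAAB#)
  ε-move, top A: go to s0, push AA → (s0, ε, AAAAAAB#)
All input consumed in state s0 with stack AAAAAAB#.

AAAAAAB#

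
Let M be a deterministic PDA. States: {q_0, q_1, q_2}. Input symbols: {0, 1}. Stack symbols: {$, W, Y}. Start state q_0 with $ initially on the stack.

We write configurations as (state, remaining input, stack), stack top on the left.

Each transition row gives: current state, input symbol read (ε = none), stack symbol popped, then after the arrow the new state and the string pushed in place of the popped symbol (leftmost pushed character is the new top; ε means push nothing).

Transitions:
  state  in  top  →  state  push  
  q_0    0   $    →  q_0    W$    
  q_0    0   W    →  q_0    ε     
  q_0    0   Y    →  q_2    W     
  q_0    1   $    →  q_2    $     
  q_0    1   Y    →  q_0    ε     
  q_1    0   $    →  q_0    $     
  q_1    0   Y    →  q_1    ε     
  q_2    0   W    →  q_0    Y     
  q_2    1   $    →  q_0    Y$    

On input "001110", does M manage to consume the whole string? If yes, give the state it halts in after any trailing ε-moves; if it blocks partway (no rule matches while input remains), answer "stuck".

(q_0, 001110, $)
  read 0, top $: go to q_0, push W$ → (q_0, 01110, W$)
  read 0, top W: go to q_0, push ε → (q_0, 1110, $)
  read 1, top $: go to q_2, push $ → (q_2, 110, $)
  read 1, top $: go to q_0, push Y$ → (q_0, 10, Y$)
  read 1, top Y: go to q_0, push ε → (q_0, 0, $)
  read 0, top $: go to q_0, push W$ → (q_0, ε, W$)
All input consumed; M is in state q_0.

q_0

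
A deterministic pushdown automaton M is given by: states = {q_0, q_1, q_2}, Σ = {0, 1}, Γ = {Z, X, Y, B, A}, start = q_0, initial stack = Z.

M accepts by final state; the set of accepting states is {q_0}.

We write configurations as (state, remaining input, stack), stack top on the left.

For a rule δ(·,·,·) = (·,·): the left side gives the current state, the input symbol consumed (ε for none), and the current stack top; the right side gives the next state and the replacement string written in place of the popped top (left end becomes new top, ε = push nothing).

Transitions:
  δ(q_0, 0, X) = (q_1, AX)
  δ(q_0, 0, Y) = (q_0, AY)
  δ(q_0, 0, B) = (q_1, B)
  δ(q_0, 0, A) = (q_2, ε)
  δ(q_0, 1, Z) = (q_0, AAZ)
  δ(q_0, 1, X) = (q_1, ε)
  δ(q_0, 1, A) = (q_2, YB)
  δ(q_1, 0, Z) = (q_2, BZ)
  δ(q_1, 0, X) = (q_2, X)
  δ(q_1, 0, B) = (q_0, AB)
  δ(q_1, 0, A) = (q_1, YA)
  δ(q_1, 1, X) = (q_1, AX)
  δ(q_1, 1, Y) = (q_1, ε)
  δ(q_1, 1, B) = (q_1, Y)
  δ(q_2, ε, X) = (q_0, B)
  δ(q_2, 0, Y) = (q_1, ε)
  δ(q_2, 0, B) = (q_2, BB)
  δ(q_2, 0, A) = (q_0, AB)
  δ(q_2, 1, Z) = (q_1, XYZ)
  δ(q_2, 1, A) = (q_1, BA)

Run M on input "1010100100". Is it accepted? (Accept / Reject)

(q_0, 1010100100, Z)
  read 1, top Z: go to q_0, push AAZ → (q_0, 010100100, AAZ)
  read 0, top A: go to q_2, push ε → (q_2, 10100100, AZ)
  read 1, top A: go to q_1, push BA → (q_1, 0100100, BAZ)
  read 0, top B: go to q_0, push AB → (q_0, 100100, ABAZ)
  read 1, top A: go to q_2, push YB → (q_2, 00100, YBBAZ)
  read 0, top Y: go to q_1, push ε → (q_1, 0100, BBAZ)
  read 0, top B: go to q_0, push AB → (q_0, 100, ABBAZ)
  read 1, top A: go to q_2, push YB → (q_2, 00, YBBBAZ)
  read 0, top Y: go to q_1, push ε → (q_1, 0, BBBAZ)
  read 0, top B: go to q_0, push AB → (q_0, ε, ABBBAZ)
All input consumed; state q_0 ∈ F.

Accept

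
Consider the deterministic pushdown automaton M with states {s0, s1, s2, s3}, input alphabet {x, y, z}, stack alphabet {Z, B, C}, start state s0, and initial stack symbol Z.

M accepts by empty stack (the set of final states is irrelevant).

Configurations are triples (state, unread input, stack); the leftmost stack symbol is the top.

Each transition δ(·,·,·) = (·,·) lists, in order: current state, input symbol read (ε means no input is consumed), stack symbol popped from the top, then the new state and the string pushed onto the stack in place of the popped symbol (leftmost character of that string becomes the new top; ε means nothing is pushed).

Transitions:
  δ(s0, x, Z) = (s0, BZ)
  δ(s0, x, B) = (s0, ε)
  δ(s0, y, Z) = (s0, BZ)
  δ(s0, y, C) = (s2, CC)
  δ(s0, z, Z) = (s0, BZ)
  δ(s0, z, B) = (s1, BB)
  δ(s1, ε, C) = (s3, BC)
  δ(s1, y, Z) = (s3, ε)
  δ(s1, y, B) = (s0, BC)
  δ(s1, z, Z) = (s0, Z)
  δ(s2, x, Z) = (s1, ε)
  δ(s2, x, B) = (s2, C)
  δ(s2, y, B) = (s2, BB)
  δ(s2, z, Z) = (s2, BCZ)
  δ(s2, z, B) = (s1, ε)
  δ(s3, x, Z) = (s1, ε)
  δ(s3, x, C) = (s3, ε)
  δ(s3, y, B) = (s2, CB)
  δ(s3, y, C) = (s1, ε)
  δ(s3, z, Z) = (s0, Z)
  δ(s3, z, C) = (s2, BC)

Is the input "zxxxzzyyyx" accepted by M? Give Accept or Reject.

(s0, zxxxzzyyyx, Z)
  read z, top Z: go to s0, push BZ → (s0, xxxzzyyyx, BZ)
  read x, top B: go to s0, push ε → (s0, xxzzyyyx, Z)
  read x, top Z: go to s0, push BZ → (s0, xzzyyyx, BZ)
  read x, top B: go to s0, push ε → (s0, zzyyyx, Z)
  read z, top Z: go to s0, push BZ → (s0, zyyyx, BZ)
  read z, top B: go to s1, push BB → (s1, yyyx, BBZ)
  read y, top B: go to s0, push BC → (s0, yyx, BCBZ)
No transition applies at (s0, yyx, BCBZ); input not fully consumed.

Reject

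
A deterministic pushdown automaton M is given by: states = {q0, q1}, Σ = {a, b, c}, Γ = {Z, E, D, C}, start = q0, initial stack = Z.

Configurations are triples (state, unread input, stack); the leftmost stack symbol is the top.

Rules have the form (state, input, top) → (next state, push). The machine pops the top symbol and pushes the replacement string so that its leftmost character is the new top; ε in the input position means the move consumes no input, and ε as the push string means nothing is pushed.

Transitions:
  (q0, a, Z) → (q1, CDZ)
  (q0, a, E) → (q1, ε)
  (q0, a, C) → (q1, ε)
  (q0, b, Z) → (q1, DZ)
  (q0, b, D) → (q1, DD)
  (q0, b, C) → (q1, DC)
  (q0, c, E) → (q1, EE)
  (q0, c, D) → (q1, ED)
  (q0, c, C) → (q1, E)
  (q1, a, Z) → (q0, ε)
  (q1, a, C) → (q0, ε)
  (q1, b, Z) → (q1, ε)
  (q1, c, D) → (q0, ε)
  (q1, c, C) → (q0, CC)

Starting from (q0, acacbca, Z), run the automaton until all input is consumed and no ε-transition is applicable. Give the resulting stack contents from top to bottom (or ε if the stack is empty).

CDZ

(q0, acacbca, Z) ⊢ (q1, cacbca, CDZ) ⊢ (q0, acbca, CCDZ) ⊢ (q1, cbca, CDZ) ⊢ (q0, bca, CCDZ) ⊢ (q1, ca, DCCDZ) ⊢ (q0, a, CCDZ) ⊢ (q1, ε, CDZ)
All input consumed in state q1 with stack CDZ.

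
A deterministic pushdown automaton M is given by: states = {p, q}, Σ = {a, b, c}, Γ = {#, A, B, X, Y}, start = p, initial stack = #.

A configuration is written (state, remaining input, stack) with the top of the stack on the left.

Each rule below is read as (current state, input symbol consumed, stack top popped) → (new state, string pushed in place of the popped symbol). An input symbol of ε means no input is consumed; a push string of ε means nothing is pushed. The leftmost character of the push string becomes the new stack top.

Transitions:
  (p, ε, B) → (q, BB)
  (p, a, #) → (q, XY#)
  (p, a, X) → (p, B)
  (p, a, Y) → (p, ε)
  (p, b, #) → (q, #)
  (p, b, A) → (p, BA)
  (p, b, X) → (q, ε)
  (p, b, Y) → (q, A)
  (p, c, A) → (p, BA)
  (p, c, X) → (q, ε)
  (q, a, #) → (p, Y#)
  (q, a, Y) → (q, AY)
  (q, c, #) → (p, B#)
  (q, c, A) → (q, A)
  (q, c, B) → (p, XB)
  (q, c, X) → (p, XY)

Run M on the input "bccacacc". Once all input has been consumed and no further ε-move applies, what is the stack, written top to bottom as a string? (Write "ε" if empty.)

BBBBBB#

(p, bccacacc, #)
  read b, top #: go to q, push # → (q, ccacacc, #)
  read c, top #: go to p, push B# → (p, cacacc, B#)
  ε-move, top B: go to q, push BB → (q, cacacc, BB#)
  read c, top B: go to p, push XB → (p, acacc, XBB#)
  read a, top X: go to p, push B → (p, cacc, BBB#)
  ε-move, top B: go to q, push BB → (q, cacc, BBBB#)
  read c, top B: go to p, push XB → (p, acc, XBBBB#)
  read a, top X: go to p, push B → (p, cc, BBBBB#)
  ε-move, top B: go to q, push BB → (q, cc, BBBBBB#)
  read c, top B: go to p, push XB → (p, c, XBBBBBB#)
  read c, top X: go to q, push ε → (q, ε, BBBBBB#)
All input consumed in state q with stack BBBBBB#.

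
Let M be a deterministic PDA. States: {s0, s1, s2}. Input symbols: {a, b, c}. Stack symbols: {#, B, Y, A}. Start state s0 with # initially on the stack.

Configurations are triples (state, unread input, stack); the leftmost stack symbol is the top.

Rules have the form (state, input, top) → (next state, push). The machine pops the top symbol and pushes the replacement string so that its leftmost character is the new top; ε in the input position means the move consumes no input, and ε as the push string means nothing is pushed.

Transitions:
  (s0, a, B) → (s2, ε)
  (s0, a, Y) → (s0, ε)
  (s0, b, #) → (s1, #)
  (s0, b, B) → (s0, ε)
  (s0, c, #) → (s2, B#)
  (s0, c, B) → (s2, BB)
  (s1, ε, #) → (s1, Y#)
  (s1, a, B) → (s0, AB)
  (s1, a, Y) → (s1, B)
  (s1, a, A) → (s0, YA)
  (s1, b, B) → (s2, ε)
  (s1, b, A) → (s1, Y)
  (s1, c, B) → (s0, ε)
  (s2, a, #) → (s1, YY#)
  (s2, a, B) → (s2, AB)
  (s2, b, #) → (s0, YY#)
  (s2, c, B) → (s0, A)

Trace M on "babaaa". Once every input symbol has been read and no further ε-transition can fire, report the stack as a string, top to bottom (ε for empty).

(s0, babaaa, #) ⊢ (s1, abaaa, #) ⊢ (s1, abaaa, Y#) ⊢ (s1, baaa, B#) ⊢ (s2, aaa, #) ⊢ (s1, aa, YY#) ⊢ (s1, a, BY#) ⊢ (s0, ε, ABY#)
All input consumed in state s0 with stack ABY#.

ABY#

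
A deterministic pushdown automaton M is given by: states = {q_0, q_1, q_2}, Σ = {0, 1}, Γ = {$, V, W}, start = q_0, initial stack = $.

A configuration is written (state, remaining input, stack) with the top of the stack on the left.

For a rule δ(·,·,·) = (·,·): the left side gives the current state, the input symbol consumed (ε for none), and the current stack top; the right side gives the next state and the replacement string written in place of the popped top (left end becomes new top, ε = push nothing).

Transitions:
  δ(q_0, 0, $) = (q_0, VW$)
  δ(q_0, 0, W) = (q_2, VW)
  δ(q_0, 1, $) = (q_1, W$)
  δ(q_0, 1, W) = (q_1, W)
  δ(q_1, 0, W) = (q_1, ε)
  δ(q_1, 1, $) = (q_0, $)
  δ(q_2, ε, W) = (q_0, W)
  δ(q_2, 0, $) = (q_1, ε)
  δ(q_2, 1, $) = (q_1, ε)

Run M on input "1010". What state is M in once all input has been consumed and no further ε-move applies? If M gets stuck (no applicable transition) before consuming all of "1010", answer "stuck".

(q_0, 1010, $)
  read 1, top $: go to q_1, push W$ → (q_1, 010, W$)
  read 0, top W: go to q_1, push ε → (q_1, 10, $)
  read 1, top $: go to q_0, push $ → (q_0, 0, $)
  read 0, top $: go to q_0, push VW$ → (q_0, ε, VW$)
All input consumed; M is in state q_0.

q_0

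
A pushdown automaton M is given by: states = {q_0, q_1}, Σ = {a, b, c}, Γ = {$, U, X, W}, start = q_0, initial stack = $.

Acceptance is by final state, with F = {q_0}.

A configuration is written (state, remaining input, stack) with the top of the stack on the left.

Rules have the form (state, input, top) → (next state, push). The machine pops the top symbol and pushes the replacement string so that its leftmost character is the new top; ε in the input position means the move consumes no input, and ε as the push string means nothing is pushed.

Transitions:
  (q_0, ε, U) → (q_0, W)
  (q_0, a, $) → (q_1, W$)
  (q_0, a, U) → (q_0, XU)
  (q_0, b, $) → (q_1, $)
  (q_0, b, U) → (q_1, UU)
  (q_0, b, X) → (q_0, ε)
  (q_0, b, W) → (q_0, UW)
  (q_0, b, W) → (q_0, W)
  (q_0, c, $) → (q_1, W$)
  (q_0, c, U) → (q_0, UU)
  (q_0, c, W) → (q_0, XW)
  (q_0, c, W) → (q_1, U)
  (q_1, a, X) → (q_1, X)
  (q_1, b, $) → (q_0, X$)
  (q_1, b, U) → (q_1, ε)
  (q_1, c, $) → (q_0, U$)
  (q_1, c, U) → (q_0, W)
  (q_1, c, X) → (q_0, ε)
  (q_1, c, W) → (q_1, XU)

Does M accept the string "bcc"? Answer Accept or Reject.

One accepting computation: (q_0, bcc, $) ⊢ (q_1, cc, $) ⊢ (q_0, c, U$) ⊢ (q_0, ε, UU$)
All input consumed and state q_0 ∈ F.

Accept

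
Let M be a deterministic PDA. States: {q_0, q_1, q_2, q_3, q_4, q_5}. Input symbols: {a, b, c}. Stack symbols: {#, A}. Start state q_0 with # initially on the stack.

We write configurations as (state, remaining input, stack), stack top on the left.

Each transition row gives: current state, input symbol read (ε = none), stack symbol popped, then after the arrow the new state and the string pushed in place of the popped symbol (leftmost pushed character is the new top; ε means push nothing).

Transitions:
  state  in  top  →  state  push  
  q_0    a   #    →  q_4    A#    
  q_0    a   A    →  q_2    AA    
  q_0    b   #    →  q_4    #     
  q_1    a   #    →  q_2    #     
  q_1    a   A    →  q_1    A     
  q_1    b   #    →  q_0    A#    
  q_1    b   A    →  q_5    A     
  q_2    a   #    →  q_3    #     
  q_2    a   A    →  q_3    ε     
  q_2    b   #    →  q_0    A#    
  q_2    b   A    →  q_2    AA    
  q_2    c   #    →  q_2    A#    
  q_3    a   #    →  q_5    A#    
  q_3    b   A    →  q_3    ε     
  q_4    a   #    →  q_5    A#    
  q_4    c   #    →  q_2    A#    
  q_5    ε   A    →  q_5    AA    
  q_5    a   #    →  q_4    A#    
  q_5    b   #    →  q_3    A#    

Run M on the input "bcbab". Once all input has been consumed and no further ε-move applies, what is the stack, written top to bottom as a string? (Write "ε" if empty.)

#

(q_0, bcbab, #) ⊢ (q_4, cbab, #) ⊢ (q_2, bab, A#) ⊢ (q_2, ab, AA#) ⊢ (q_3, b, A#) ⊢ (q_3, ε, #)
All input consumed in state q_3 with stack #.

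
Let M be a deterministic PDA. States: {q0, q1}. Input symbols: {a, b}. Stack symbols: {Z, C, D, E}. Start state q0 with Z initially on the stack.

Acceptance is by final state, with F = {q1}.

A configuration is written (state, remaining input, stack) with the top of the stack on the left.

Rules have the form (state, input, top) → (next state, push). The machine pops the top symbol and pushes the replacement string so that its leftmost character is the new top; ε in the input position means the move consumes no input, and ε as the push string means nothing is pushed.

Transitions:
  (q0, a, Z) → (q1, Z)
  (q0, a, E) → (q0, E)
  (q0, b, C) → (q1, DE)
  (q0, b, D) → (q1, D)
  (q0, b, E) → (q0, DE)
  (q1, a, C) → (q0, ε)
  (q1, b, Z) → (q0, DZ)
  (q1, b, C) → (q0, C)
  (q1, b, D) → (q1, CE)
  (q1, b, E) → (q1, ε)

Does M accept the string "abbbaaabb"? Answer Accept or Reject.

(q0, abbbaaabb, Z)
  read a, top Z: go to q1, push Z → (q1, bbbaaabb, Z)
  read b, top Z: go to q0, push DZ → (q0, bbaaabb, DZ)
  read b, top D: go to q1, push D → (q1, baaabb, DZ)
  read b, top D: go to q1, push CE → (q1, aaabb, CEZ)
  read a, top C: go to q0, push ε → (q0, aabb, EZ)
  read a, top E: go to q0, push E → (q0, abb, EZ)
  read a, top E: go to q0, push E → (q0, bb, EZ)
  read b, top E: go to q0, push DE → (q0, b, DEZ)
  read b, top D: go to q1, push D → (q1, ε, DEZ)
All input consumed; state q1 ∈ F.

Accept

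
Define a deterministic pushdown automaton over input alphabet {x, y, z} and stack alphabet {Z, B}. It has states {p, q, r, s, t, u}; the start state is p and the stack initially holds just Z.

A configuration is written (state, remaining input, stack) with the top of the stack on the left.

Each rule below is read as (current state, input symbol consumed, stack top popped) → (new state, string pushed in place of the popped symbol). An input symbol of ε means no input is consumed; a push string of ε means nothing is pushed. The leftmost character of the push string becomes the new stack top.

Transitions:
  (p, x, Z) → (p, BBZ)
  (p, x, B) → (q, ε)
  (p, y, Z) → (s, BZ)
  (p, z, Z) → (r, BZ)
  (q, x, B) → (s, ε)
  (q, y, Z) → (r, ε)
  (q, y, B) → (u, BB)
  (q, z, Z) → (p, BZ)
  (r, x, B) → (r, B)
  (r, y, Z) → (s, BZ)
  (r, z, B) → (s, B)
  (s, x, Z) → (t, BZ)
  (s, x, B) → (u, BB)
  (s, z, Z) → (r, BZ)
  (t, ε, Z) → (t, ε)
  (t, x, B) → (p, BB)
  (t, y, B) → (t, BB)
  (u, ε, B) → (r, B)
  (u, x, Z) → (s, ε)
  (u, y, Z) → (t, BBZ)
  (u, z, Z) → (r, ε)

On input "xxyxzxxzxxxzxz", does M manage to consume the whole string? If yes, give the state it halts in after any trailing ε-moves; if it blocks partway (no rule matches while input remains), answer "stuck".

s

(p, xxyxzxxzxxxzxz, Z)
  read x, top Z: go to p, push BBZ → (p, xyxzxxzxxxzxz, BBZ)
  read x, top B: go to q, push ε → (q, yxzxxzxxxzxz, BZ)
  read y, top B: go to u, push BB → (u, xzxxzxxxzxz, BBZ)
  ε-move, top B: go to r, push B → (r, xzxxzxxxzxz, BBZ)
  read x, top B: go to r, push B → (r, zxxzxxxzxz, BBZ)
  read z, top B: go to s, push B → (s, xxzxxxzxz, BBZ)
  read x, top B: go to u, push BB → (u, xzxxxzxz, BBBZ)
  ε-move, top B: go to r, push B → (r, xzxxxzxz, BBBZ)
  read x, top B: go to r, push B → (r, zxxxzxz, BBBZ)
  read z, top B: go to s, push B → (s, xxxzxz, BBBZ)
  read x, top B: go to u, push BB → (u, xxzxz, BBBBZ)
  ε-move, top B: go to r, push B → (r, xxzxz, BBBBZ)
  read x, top B: go to r, push B → (r, xzxz, BBBBZ)
  read x, top B: go to r, push B → (r, zxz, BBBBZ)
  read z, top B: go to s, push B → (s, xz, BBBBZ)
  read x, top B: go to u, push BB → (u, z, BBBBBZ)
  ε-move, top B: go to r, push B → (r, z, BBBBBZ)
  read z, top B: go to s, push B → (s, ε, BBBBBZ)
All input consumed; M is in state s.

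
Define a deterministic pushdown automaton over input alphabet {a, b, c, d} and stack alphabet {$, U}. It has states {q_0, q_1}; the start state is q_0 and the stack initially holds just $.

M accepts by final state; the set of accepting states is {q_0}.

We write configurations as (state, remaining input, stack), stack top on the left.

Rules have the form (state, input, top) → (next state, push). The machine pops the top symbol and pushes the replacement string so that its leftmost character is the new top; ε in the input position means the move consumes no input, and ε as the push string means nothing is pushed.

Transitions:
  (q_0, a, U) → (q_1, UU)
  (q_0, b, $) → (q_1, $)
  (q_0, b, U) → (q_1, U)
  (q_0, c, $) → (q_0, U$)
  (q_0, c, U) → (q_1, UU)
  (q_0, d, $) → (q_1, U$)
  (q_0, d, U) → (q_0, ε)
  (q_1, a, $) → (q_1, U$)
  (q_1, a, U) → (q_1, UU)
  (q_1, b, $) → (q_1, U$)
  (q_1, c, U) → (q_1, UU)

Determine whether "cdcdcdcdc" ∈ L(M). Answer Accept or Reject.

(q_0, cdcdcdcdc, $) ⊢ (q_0, dcdcdcdc, U$) ⊢ (q_0, cdcdcdc, $) ⊢ (q_0, dcdcdc, U$) ⊢ (q_0, cdcdc, $) ⊢ (q_0, dcdc, U$) ⊢ (q_0, cdc, $) ⊢ (q_0, dc, U$) ⊢ (q_0, c, $) ⊢ (q_0, ε, U$)
All input consumed; state q_0 ∈ F.

Accept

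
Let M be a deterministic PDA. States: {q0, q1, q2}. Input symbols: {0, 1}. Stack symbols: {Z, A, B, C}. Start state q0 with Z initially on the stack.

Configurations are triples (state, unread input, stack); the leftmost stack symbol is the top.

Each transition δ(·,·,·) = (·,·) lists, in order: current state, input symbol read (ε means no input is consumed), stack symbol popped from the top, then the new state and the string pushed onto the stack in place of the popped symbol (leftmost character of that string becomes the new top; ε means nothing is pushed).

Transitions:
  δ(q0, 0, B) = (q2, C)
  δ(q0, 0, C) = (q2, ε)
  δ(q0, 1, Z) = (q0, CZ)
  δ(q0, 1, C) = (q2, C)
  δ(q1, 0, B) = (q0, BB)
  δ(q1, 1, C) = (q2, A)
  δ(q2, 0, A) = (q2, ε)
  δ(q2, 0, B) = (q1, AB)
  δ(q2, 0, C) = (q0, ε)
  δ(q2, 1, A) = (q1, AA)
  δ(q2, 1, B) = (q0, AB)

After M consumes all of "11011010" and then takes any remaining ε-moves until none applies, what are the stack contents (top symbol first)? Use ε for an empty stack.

(q0, 11011010, Z)
  read 1, top Z: go to q0, push CZ → (q0, 1011010, CZ)
  read 1, top C: go to q2, push C → (q2, 011010, CZ)
  read 0, top C: go to q0, push ε → (q0, 11010, Z)
  read 1, top Z: go to q0, push CZ → (q0, 1010, CZ)
  read 1, top C: go to q2, push C → (q2, 010, CZ)
  read 0, top C: go to q0, push ε → (q0, 10, Z)
  read 1, top Z: go to q0, push CZ → (q0, 0, CZ)
  read 0, top C: go to q2, push ε → (q2, ε, Z)
All input consumed in state q2 with stack Z.

Z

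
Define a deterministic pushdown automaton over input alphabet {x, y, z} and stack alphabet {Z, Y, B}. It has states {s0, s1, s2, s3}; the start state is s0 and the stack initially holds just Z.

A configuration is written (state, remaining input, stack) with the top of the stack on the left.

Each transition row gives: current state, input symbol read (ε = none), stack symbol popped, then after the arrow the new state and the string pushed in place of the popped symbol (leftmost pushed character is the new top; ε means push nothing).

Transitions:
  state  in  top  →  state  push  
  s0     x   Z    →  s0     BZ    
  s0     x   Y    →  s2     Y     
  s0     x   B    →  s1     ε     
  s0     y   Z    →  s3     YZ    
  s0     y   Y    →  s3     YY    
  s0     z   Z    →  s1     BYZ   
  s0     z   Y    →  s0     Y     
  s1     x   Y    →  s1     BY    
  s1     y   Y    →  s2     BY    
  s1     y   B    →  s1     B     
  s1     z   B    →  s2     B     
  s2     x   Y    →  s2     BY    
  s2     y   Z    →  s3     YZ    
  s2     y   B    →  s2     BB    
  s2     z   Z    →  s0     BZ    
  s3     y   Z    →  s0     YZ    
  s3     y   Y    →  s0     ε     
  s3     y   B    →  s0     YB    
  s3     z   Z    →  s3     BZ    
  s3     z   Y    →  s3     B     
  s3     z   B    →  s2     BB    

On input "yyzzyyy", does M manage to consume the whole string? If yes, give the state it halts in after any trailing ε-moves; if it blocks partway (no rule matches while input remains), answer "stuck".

s2

(s0, yyzzyyy, Z) ⊢ (s3, yzzyyy, YZ) ⊢ (s0, zzyyy, Z) ⊢ (s1, zyyy, BYZ) ⊢ (s2, yyy, BYZ) ⊢ (s2, yy, BBYZ) ⊢ (s2, y, BBBYZ) ⊢ (s2, ε, BBBBYZ)
All input consumed; M is in state s2.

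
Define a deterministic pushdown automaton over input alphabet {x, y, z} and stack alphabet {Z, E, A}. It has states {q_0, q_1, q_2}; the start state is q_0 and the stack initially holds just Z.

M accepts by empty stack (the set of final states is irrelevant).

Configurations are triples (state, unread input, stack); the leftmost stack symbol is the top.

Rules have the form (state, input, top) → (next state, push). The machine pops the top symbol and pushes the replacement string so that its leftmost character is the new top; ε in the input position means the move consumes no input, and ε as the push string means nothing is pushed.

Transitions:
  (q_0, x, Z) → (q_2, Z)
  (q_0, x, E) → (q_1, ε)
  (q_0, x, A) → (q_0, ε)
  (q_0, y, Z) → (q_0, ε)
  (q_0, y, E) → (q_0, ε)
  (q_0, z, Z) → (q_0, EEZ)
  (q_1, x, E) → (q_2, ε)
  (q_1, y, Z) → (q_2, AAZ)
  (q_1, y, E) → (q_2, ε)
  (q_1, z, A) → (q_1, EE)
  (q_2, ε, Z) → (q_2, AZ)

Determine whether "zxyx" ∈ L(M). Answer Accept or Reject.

Reject

(q_0, zxyx, Z)
  read z, top Z: go to q_0, push EEZ → (q_0, xyx, EEZ)
  read x, top E: go to q_1, push ε → (q_1, yx, EZ)
  read y, top E: go to q_2, push ε → (q_2, x, Z)
  ε-move, top Z: go to q_2, push AZ → (q_2, x, AZ)
No transition applies at (q_2, x, AZ); input not fully consumed.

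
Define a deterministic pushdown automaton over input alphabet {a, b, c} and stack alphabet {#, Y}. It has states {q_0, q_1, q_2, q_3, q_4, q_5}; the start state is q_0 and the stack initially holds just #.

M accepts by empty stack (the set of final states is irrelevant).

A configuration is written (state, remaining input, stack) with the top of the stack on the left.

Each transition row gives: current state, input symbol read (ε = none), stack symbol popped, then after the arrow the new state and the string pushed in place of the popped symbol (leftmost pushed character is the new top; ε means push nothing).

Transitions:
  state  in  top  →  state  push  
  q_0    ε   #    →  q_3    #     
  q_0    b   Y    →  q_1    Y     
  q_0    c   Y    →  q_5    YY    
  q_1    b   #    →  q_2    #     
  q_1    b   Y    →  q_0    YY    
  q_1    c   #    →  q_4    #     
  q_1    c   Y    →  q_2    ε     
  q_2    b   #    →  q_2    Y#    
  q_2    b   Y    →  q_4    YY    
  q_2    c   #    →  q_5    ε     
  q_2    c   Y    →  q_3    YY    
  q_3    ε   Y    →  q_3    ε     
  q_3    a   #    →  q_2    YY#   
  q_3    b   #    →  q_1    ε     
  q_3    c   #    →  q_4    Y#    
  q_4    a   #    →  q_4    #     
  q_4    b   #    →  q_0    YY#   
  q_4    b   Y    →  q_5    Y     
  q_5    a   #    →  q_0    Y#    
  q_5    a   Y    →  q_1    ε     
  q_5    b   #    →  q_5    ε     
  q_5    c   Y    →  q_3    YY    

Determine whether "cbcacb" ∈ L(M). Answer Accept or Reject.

Accept

(q_0, cbcacb, #)
  ε-move, top #: go to q_3, push # → (q_3, cbcacb, #)
  read c, top #: go to q_4, push Y# → (q_4, bcacb, Y#)
  read b, top Y: go to q_5, push Y → (q_5, cacb, Y#)
  read c, top Y: go to q_3, push YY → (q_3, acb, YY#)
  ε-move, top Y: go to q_3, push ε → (q_3, acb, Y#)
  ε-move, top Y: go to q_3, push ε → (q_3, acb, #)
  read a, top #: go to q_2, push YY# → (q_2, cb, YY#)
  read c, top Y: go to q_3, push YY → (q_3, b, YYY#)
  ε-move, top Y: go to q_3, push ε → (q_3, b, YY#)
  ε-move, top Y: go to q_3, push ε → (q_3, b, Y#)
  ε-move, top Y: go to q_3, push ε → (q_3, b, #)
  read b, top #: go to q_1, push ε → (q_1, ε, ε)
All input consumed and the stack is empty.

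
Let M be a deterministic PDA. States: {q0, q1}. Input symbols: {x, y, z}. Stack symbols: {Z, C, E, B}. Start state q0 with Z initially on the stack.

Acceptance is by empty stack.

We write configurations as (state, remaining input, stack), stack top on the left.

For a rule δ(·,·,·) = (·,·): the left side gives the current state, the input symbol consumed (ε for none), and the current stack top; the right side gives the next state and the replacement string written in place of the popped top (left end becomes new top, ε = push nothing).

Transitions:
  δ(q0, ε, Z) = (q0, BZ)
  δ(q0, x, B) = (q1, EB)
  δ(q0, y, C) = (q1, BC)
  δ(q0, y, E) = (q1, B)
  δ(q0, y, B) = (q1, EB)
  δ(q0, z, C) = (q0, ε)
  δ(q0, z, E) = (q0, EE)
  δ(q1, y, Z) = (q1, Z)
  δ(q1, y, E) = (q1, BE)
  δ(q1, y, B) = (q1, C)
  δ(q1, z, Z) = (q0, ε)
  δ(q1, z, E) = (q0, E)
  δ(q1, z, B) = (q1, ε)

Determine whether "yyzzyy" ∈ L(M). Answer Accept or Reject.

(q0, yyzzyy, Z)
  ε-move, top Z: go to q0, push BZ → (q0, yyzzyy, BZ)
  read y, top B: go to q1, push EB → (q1, yzzyy, EBZ)
  read y, top E: go to q1, push BE → (q1, zzyy, BEBZ)
  read z, top B: go to q1, push ε → (q1, zyy, EBZ)
  read z, top E: go to q0, push E → (q0, yy, EBZ)
  read y, top E: go to q1, push B → (q1, y, BBZ)
  read y, top B: go to q1, push C → (q1, ε, CBZ)
All input consumed; stack is CBZ, not empty, and no further ε-move applies.

Reject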